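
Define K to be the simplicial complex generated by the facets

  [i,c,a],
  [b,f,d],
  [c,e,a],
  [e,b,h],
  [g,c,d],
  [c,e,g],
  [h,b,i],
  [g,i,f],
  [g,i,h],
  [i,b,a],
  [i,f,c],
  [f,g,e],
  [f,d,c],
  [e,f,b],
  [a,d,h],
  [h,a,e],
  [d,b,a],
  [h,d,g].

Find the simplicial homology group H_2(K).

Order the vertices as a < b < c < d < e < f < g < h < i. Listing each simplex with vertices in this order, K has dimension 2 with simplices:

  0-simplices (9): a, b, c, d, e, f, g, h, i
  1-simplices (27): ab, ac, ad, ae, ah, ai, bd, be, bf, bh, bi, cd, ce, cf, cg, ci, df, dg, dh, ef, eg, eh, fg, fi, gh, gi, hi
  2-simplices (18): abd, abi, ace, aci, adh, aeh, bdf, bef, beh, bhi, cdf, cdg, ceg, cfi, dgh, efg, fgi, ghi

Hence C_0 ≅ Z^9, C_1 ≅ Z^27, C_2 ≅ Z^18.

The boundary map ∂_1: C_1 → C_0 maps an edge to its endpoints' difference, ∂[p,q] = q − p. For instance
  ∂cg = g − c.
As a 9×27 matrix over Z this has rank 8, with invariant factors (1,1,1,1,1,1,1,1).

Boundary ∂_2: C_2 → C_1 maps a triangle to the signed sum of its edges. For instance
  ∂abi = bi − ai + ab,
  ∂cdf = df − cf + cd.
The 27×18 boundary matrix has rank 18 and Smith normal form diag(1,1,1,1,1,1,1,1,1,1,1,1,1,1,1,1,1,2).

Now H_k = ker ∂_k / im ∂_{k+1}, so:

  H_2: rank ker ∂_2 − rank ∂_3 = (18 − 18) − 0 = 0, and there is no ∂_3, so H_2 ≅ 0.

(K is a triangulation of the Klein bottle.)

H_2 ≅ 0.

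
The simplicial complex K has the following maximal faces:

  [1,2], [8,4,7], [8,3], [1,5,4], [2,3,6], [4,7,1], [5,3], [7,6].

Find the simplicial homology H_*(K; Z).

We work with the vertex ordering 1 < 2 < 3 < 4 < 5 < 6 < 7 < 8. The simplices of K, each written with vertices in increasing order, are:

  0-simplices (8): [1], [2], [3], [4], [5], [6], [7], [8]
  1-simplices (14): [1,2], [1,4], [1,5], [1,7], [2,3], [2,6], [3,5], [3,6], [3,8], [4,5], [4,7], [4,8], [6,7], [7,8]
  2-simplices (4): [1,4,5], [1,4,7], [2,3,6], [4,7,8]

so the chain groups are C_0 ≅ Z^8, C_1 ≅ Z^14, C_2 ≅ Z^4.

Boundary ∂_1: C_1 → C_0 maps an edge to its endpoints' difference, ∂[p,q] = q − p.
This gives a 8×14 integer matrix of rank 7; reducing to Smith normal form yields diagonal entries (1,1,1,1,1,1,1).

Boundary ∂_2: C_2 → C_1 maps a triangle to the signed sum of its edges. For instance
  ∂[2,3,6] = [3,6] − [2,6] + [2,3],
  ∂[4,7,8] = [7,8] − [4,8] + [4,7].
The resulting 14×4 matrix has rank 4, and its Smith normal form has invariant factors (1,1,1,1).

Now H_k = ker ∂_k / im ∂_{k+1}, so:

  H_0: rank C_0 − rank ∂_1 = 8 − 7 = 1, and the invariant factors of ∂_1 are all 1, so H_0 = Z.
  H_1: rank ker ∂_1 − rank ∂_2 = (14 − 7) − 4 = 3, and the invariant factors of ∂_2 are all 1, so H_1 = Z^3.
  H_2: rank ker ∂_2 − rank ∂_3 = (4 − 4) − 0 = 0, and there is no ∂_3, so H_2 = 0.

H_0 ≅ Z,  H_1 ≅ Z^3,  H_2 = 0.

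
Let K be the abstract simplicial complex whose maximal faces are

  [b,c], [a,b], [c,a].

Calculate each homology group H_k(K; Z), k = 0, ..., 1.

H_0 = Z,  H_1 = Z.

We work with the vertex ordering a < b < c. The simplices of K, each written with vertices in increasing order, are:

  0-simplices (3): a, b, c
  1-simplices (3): ab, ac, bc

giving chain groups C_0 ≅ Z^3, C_1 ≅ Z^3.

The boundary map ∂_1: C_1 → C_0 is given by ∂[p,q] = [q] − [p]. For instance
  ∂bc = c − b.
The 3×3 boundary matrix has rank 2 and Smith normal form diag(1,1).

From H_k ≅ ker(∂_k) / im(∂_{k+1}) we obtain:

  H_0: rank C_0 − rank ∂_1 = 3 − 2 = 1, and the invariant factors of ∂_1 are all 1, so H_0 ≅ Z.
  H_1: rank ker ∂_1 − rank ∂_2 = (3 − 2) − 0 = 1, and there is no ∂_2, so H_1 ≅ Z.

As a check, the Euler characteristic is 3 − 3 = 0, which agrees with 1 − 1 = 0.
(K is a triangulation of the circle S^1.)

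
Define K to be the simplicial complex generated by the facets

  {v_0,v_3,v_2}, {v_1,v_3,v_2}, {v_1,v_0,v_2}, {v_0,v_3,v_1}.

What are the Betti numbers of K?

Order the vertices as v_0 < v_1 < v_2 < v_3. Listing each simplex with vertices in this order, K has dimension 2 with simplices:

  0-simplices (4): [v_0], [v_1], [v_2], [v_3]
  1-simplices (6): [v_0,v_1], [v_0,v_2], [v_0,v_3], [v_1,v_2], [v_1,v_3], [v_2,v_3]
  2-simplices (4): [v_0,v_1,v_2], [v_0,v_1,v_3], [v_0,v_2,v_3], [v_1,v_2,v_3]

Hence C_0 ≅ Z^4, C_1 ≅ Z^6, C_2 ≅ Z^4.

∂_1: C_1 → C_0 maps an edge to its endpoints' difference, ∂[p,q] = q − p. For instance
  ∂[v_2,v_3] = [v_3] − [v_2].
The 4×6 boundary matrix has rank 3 and Smith normal form diag(1,1,1).

Boundary ∂_2: C_2 → C_1 maps a triangle to the signed sum of its edges. For instance
  ∂[v_0,v_2,v_3] = [v_2,v_3] − [v_0,v_3] + [v_0,v_2],
  ∂[v_1,v_2,v_3] = [v_2,v_3] − [v_1,v_3] + [v_1,v_2].
This gives a 6×4 integer matrix of rank 3; reducing to Smith normal form yields diagonal entries (1,1,1).

From H_k ≅ ker(∂_k) / im(∂_{k+1}) we obtain:

  H_0: rank C_0 − rank ∂_1 = 4 − 3 = 1, and the invariant factors of ∂_1 are all 1, so H_0 = Z.
  H_1: rank ker ∂_1 − rank ∂_2 = (6 − 3) − 3 = 0, and the invariant factors of ∂_2 are all 1, so H_1 = 0.
  H_2: rank ker ∂_2 − rank ∂_3 = (4 − 3) − 0 = 1, and there is no ∂_3, so H_2 = Z.

As a check, the Euler characteristic is 4 − 6 + 4 = 2, which agrees with 1 − 0 + 1 = 2.

Hence the Betti numbers are b_0 = 1, b_1 = 0, b_2 = 1.

b_0 = 1, b_1 = 0, b_2 = 1.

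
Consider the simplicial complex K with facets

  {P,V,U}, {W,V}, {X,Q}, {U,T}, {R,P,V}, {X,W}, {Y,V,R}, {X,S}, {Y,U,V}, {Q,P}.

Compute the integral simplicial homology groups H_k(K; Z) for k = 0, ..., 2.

Order the vertices as P < Q < R < S < T < U < V < W < X < Y. Listing each simplex with vertices in this order, K has dimension 2 with simplices:

  0-simplices (10): P, Q, R, S, T, U, V, W, X, Y
  1-simplices (14): PQ, PR, PU, PV, QX, RV, RY, SX, TU, UV, UY, VW, VY, WX
  2-simplices (4): PRV, PUV, RVY, UVY

so the chain groups are C_0 ≅ Z^10, C_1 ≅ Z^14, C_2 ≅ Z^4.

The boundary map ∂_1: C_1 → C_0 sends each edge [p,q] (with p < q) to q − p.
The 10×14 boundary matrix has rank 9 and Smith normal form diag(1,1,1,1,1,1,1,1,1).

∂_2: C_2 → C_1 acts by ∂[p,q,r] = [q,r] − [p,r] + [p,q]. For instance
  ∂UVY = VY − UY + UV,
  ∂PUV = UV − PV + PU.
As a 14×4 matrix over Z this has rank 4, with invariant factors (1,1,1,1).

Reading off H_k = ker ∂_k / im ∂_{k+1}:

  H_0: rank C_0 − rank ∂_1 = 10 − 9 = 1, and the invariant factors of ∂_1 are all 1, so H_0 ≅ Z.
  H_1: rank ker ∂_1 − rank ∂_2 = (14 − 9) − 4 = 1, and the invariant factors of ∂_2 are all 1, so H_1 ≅ Z.
  H_2: rank ker ∂_2 − rank ∂_3 = (4 − 4) − 0 = 0, and there is no ∂_3, so H_2 ≅ 0.

As a check, the Euler characteristic is 10 − 14 + 4 = 0, which agrees with 1 − 1 + 0 = 0.

H_0 ≅ Z,  H_1 ≅ Z,  H_2 = 0.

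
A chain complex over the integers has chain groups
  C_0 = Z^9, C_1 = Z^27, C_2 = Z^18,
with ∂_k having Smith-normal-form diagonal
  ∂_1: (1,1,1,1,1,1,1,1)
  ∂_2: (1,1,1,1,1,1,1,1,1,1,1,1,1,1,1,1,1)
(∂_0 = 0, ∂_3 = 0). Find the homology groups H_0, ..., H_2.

H_0 = Z,  H_1 = Z^2,  H_2 = Z.

H_0: b_0 = 9 − 0 − 8 = 1; torsion from ∂_1 factors > 1: none. So H_0 = Z.
H_1: b_1 = 27 − 8 − 17 = 2; torsion from ∂_2 factors > 1: none. So H_1 = Z^2.
H_2: b_2 = 18 − 17 − 0 = 1; torsion from ∂_3 factors > 1: none. So H_2 = Z.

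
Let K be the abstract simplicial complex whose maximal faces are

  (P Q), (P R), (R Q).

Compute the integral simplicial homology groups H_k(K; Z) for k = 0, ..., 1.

We work with the vertex ordering P < Q < R. The simplices of K, each written with vertices in increasing order, are:

  0-simplices (3): P, Q, R
  1-simplices (3): PQ, PR, QR

so the chain groups are C_0 ≅ Z^3, C_1 ≅ Z^3.

∂_1: C_1 → C_0 maps an edge to its endpoints' difference, ∂[p,q] = q − p.
As a 3×3 matrix over Z this has rank 2, with invariant factors (1,1).

Reading off H_k = ker ∂_k / im ∂_{k+1}:

  H_0: rank C_0 − rank ∂_1 = 3 − 2 = 1, and the invariant factors of ∂_1 are all 1, so H_0 ≅ Z.
  H_1: rank ker ∂_1 − rank ∂_2 = (3 − 2) − 0 = 1, and there is no ∂_2, so H_1 ≅ Z.

As a check, the Euler characteristic is 3 − 3 = 0, which agrees with 1 − 1 = 0.

H_0 ≅ Z,  H_1 ≅ Z.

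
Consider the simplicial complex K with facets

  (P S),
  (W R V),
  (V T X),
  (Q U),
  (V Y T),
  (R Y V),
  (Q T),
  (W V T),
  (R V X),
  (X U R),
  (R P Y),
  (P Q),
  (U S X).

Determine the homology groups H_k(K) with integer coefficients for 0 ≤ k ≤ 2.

Order the vertices as P < Q < R < S < T < U < V < W < X < Y. Listing each simplex with vertices in this order, K has dimension 2 with simplices:

  0-simplices (10): P, Q, R, S, T, U, V, W, X, Y
  1-simplices (21): PQ, PR, PS, PY, QT, QU, RU, RV, RW, RX, RY, SU, SX, TV, TW, TX, TY, UX, VW, VX, VY
  2-simplices (9): PRY, RUX, RVW, RVX, RVY, SUX, TVW, TVX, TVY

Hence C_0 ≅ Z^10, C_1 ≅ Z^21, C_2 ≅ Z^9.

∂_1: C_1 → C_0 maps an edge to its endpoints' difference, ∂[p,q] = q − p. For instance
  ∂UX = X − U.
As a 10×21 matrix over Z this has rank 9, with invariant factors (1,1,1,1,1,1,1,1,1).

The boundary map ∂_2: C_2 → C_1 sends each 2-simplex [p,q,r] to [q,r] − [p,r] + [p,q]. For instance
  ∂TVY = VY − TY + TV,
  ∂RVX = VX − RX + RV.
The 21×9 boundary matrix has rank 9 and Smith normal form diag(1,1,1,1,1,1,1,1,1).

Now H_k = ker ∂_k / im ∂_{k+1}, so:

  H_0: rank C_0 − rank ∂_1 = 10 − 9 = 1, and the invariant factors of ∂_1 are all 1, so H_0 = Z.
  H_1: rank ker ∂_1 − rank ∂_2 = (21 − 9) − 9 = 3, and the invariant factors of ∂_2 are all 1, so H_1 = Z^3.
  H_2: rank ker ∂_2 − rank ∂_3 = (9 − 9) − 0 = 0, and there is no ∂_3, so H_2 = 0.

H_0 ≅ Z,  H_1 ≅ Z^3,  H_2 = 0.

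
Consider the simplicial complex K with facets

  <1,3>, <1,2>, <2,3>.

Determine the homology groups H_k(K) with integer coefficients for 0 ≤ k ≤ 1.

H_0 ≅ Z,  H_1 ≅ Z.

We work with the vertex ordering 1 < 2 < 3. The simplices of K, each written with vertices in increasing order, are:

  0-simplices (3): [1], [2], [3]
  1-simplices (3): [1,2], [1,3], [2,3]

giving chain groups C_0 ≅ Z^3, C_1 ≅ Z^3.

The boundary map ∂_1: C_1 → C_0 sends each edge [p,q] (with p < q) to q − p. For instance
  ∂[2,3] = [3] − [2].
This gives a 3×3 integer matrix of rank 2; reducing to Smith normal form yields diagonal entries (1,1).

Now H_k = ker ∂_k / im ∂_{k+1}, so:

  H_0: rank C_0 − rank ∂_1 = 3 − 2 = 1, and the invariant factors of ∂_1 are all 1, so H_0 = Z.
  H_1: rank ker ∂_1 − rank ∂_2 = (3 − 2) − 0 = 1, and there is no ∂_2, so H_1 = Z.

(K is a triangulation of the circle S^1.)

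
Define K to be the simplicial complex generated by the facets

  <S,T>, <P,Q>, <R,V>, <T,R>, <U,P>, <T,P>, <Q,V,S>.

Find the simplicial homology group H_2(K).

Fix the vertex order P < Q < R < S < T < U < V and write every simplex with vertices in increasing order. Then dim K = 2 and the simplices of K are:

  0-simplices (7): P, Q, R, S, T, U, V
  1-simplices (9): PQ, PT, PU, QS, QV, RT, RV, ST, SV
  2-simplices (1): QSV

so the chain groups are C_0 ≅ Z^7, C_1 ≅ Z^9, C_2 ≅ Z^1.

∂_1: C_1 → C_0 maps an edge to its endpoints' difference, ∂[p,q] = q − p. For instance
  ∂RV = V − R.
The 7×9 boundary matrix has rank 6 and Smith normal form diag(1,1,1,1,1,1).

∂_2: C_2 → C_1 acts by ∂[p,q,r] = [q,r] − [p,r] + [p,q]. For instance
  ∂QSV = SV − QV + QS.
This gives a 9×1 integer matrix of rank 1; reducing to Smith normal form yields diagonal entries (1).

From H_k ≅ ker(∂_k) / im(∂_{k+1}) we obtain:

  H_2: rank ker ∂_2 − rank ∂_3 = (1 − 1) − 0 = 0, and there is no ∂_3, so H_2 = 0.

H_2 = 0.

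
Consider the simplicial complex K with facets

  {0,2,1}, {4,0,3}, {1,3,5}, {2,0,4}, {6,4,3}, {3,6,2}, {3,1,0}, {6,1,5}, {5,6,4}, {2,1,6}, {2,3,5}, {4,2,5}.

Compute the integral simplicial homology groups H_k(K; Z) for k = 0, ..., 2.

H_0 ≅ Z,  H_1 ≅ Z/2,  H_2 = 0.

We work with the vertex ordering 0 < 1 < 2 < 3 < 4 < 5 < 6. The simplices of K, each written with vertices in increasing order, are:

  0-simplices (7): [0], [1], [2], [3], [4], [5], [6]
  1-simplices (18): [0,1], [0,2], [0,3], [0,4], [1,2], [1,3], [1,5], [1,6], [2,3], [2,4], [2,5], [2,6], [3,4], [3,5], [3,6], [4,5], [4,6], [5,6]
  2-simplices (12): [0,1,2], [0,1,3], [0,2,4], [0,3,4], [1,2,6], [1,3,5], [1,5,6], [2,3,5], [2,3,6], [2,4,5], [3,4,6], [4,5,6]

Hence C_0 ≅ Z^7, C_1 ≅ Z^18, C_2 ≅ Z^12.

∂_1: C_1 → C_0 sends each edge [p,q] (with p < q) to q − p. For instance
  ∂[0,2] = [2] − [0].
As a 7×18 matrix over Z this has rank 6, with invariant factors (1,1,1,1,1,1).

The boundary map ∂_2: C_2 → C_1 acts by ∂[p,q,r] = [q,r] − [p,r] + [p,q]. For instance
  ∂[1,3,5] = [3,5] − [1,5] + [1,3],
  ∂[4,5,6] = [5,6] − [4,6] + [4,5].
As a 18×12 matrix over Z this has rank 12, with invariant factors (1,1,1,1,1,1,1,1,1,1,1,2).

Reading off H_k = ker ∂_k / im ∂_{k+1}:

  H_0: rank C_0 − rank ∂_1 = 7 − 6 = 1, and the invariant factors of ∂_1 are all 1, so H_0 ≅ Z.
  H_1: rank ker ∂_1 − rank ∂_2 = (18 − 6) − 12 = 0, and ∂_2 has invariant factor 2 > 1, so H_1 ≅ Z/2.
  H_2: rank ker ∂_2 − rank ∂_3 = (12 − 12) − 0 = 0, and there is no ∂_3, so H_2 ≅ 0.

As a check, the Euler characteristic is 7 − 18 + 12 = 1, which agrees with 1 − 0 + 0 = 1.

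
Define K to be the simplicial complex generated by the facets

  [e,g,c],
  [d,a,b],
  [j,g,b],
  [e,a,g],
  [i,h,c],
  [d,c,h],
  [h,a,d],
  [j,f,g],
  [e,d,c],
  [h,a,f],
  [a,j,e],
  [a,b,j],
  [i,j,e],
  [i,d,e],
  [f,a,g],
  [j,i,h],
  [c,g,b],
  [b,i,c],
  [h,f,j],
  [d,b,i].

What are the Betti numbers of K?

Fix the vertex order a < b < c < d < e < f < g < h < i < j and write every simplex with vertices in increasing order. Then dim K = 2 and the simplices of K are:

  0-simplices (10): a, b, c, d, e, f, g, h, i, j
  1-simplices (30): ab, ad, ae, af, ag, ah, aj, bc, bd, bg, bi, bj, cd, ce, cg, ch, ci, de, dh, di, eg, ei, ej, fg, fh, fj, gj, hi, hj, ij
  2-simplices (20): abd, abj, adh, aeg, aej, afg, afh, bcg, bci, bdi, bgj, cde, cdh, ceg, chi, dei, eij, fgj, fhj, hij

giving chain groups C_0 ≅ Z^10, C_1 ≅ Z^30, C_2 ≅ Z^20.

∂_1: C_1 → C_0 maps an edge to its endpoints' difference, ∂[p,q] = q − p. For instance
  ∂cg = g − c.
As a 10×30 matrix over Z this has rank 9, with invariant factors (1,1,1,1,1,1,1,1,1).

∂_2: C_2 → C_1 sends each 2-simplex [p,q,r] to [q,r] − [p,r] + [p,q]. For instance
  ∂fhj = hj − fj + fh,
  ∂aej = ej − aj + ae.
This gives a 30×20 integer matrix of rank 20; reducing to Smith normal form yields diagonal entries (1,1,1,1,1,1,1,1,1,1,1,1,1,1,1,1,1,1,1,2).

Reading off H_k = ker ∂_k / im ∂_{k+1}:

  H_0: rank C_0 − rank ∂_1 = 10 − 9 = 1, and the invariant factors of ∂_1 are all 1, so H_0 ≅ Z.
  H_1: rank ker ∂_1 − rank ∂_2 = (30 − 9) − 20 = 1, and ∂_2 has invariant factor 2 > 1, so H_1 ≅ Z × Z/2.
  H_2: rank ker ∂_2 − rank ∂_3 = (20 − 20) − 0 = 0, and there is no ∂_3, so H_2 ≅ 0.

(K is a triangulation of the Klein bottle.)

Hence the Betti numbers are b_0 = 1, b_1 = 1, b_2 = 0.

b_0 = 1, b_1 = 1, b_2 = 0.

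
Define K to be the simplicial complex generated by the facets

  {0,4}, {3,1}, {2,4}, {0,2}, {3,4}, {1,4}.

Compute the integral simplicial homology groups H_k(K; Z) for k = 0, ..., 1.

H_0 ≅ Z,  H_1 ≅ Z^2.

K has 5 vertices, 6 edges.
rank ∂_0 = 0, rank ∂_1 = 4 ⇒ b_0 = 5 − 0 − 4 = 1; all invariant factors of ∂_1 are 1 so no torsion. So H_0 ≅ Z.
rank ∂_1 = 4, rank ∂_2 = 0 ⇒ b_1 = 6 − 4 − 0 = 2. So H_1 ≅ Z^2.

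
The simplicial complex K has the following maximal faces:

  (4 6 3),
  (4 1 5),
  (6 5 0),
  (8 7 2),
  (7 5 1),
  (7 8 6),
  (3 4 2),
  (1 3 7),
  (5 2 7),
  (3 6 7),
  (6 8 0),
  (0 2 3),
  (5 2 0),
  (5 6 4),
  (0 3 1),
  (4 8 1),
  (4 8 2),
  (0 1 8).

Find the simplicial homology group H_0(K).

H_0 ≅ Z.

Order the vertices as 0 < 1 < 2 < 3 < 4 < 5 < 6 < 7 < 8. Listing each simplex with vertices in this order, K has dimension 2 with simplices:

  0-simplices (9): [0], [1], [2], [3], [4], [5], [6], [7], [8]
  1-simplices (27): (27 of them)
  2-simplices (18): [0,1,3], [0,1,8], [0,2,3], [0,2,5], [0,5,6], [0,6,8], [1,3,7], [1,4,5], [1,4,8], [1,5,7], [2,3,4], [2,4,8], [2,5,7], [2,7,8], [3,4,6], [3,6,7], [4,5,6], [6,7,8]

giving chain groups C_0 ≅ Z^9, C_1 ≅ Z^27, C_2 ≅ Z^18.

Boundary ∂_1: C_1 → C_0 is given by ∂[p,q] = [q] − [p]. For instance
  ∂[6,8] = [8] − [6].
The 9×27 boundary matrix has rank 8 and Smith normal form diag(1,1,1,1,1,1,1,1).

Boundary ∂_2: C_2 → C_1 acts by ∂[p,q,r] = [q,r] − [p,r] + [p,q]. For instance
  ∂[3,4,6] = [4,6] − [3,6] + [3,4],
  ∂[0,2,3] = [2,3] − [0,3] + [0,2].
As a 27×18 matrix over Z this has rank 17, with invariant factors (1,1,1,1,1,1,1,1,1,1,1,1,1,1,1,1,1).

Reading off H_k = ker ∂_k / im ∂_{k+1}:

  H_0: rank C_0 − rank ∂_1 = 9 − 8 = 1, and the invariant factors of ∂_1 are all 1, so H_0 ≅ Z.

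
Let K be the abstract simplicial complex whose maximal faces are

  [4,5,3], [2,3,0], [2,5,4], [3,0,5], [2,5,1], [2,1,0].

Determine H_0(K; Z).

Fix the vertex order 0 < 1 < 2 < 3 < 4 < 5 and write every simplex with vertices in increasing order. Then dim K = 2 and the simplices of K are:

  0-simplices (6): [0], [1], [2], [3], [4], [5]
  1-simplices (12): [0,1], [0,2], [0,3], [0,5], [1,2], [1,5], [2,3], [2,4], [2,5], [3,4], [3,5], [4,5]
  2-simplices (6): [0,1,2], [0,2,3], [0,3,5], [1,2,5], [2,4,5], [3,4,5]

Hence C_0 ≅ Z^6, C_1 ≅ Z^12, C_2 ≅ Z^6.

The boundary map ∂_1: C_1 → C_0 is given by ∂[p,q] = [q] − [p].
The 6×12 boundary matrix has rank 5 and Smith normal form diag(1,1,1,1,1).

∂_2: C_2 → C_1 acts by ∂[p,q,r] = [q,r] − [p,r] + [p,q]. For instance
  ∂[2,4,5] = [4,5] − [2,5] + [2,4],
  ∂[1,2,5] = [2,5] − [1,5] + [1,2].
As a 12×6 matrix over Z this has rank 6, with invariant factors (1,1,1,1,1,1).

Reading off H_k = ker ∂_k / im ∂_{k+1}:

  H_0: rank C_0 − rank ∂_1 = 6 − 5 = 1, and the invariant factors of ∂_1 are all 1, so H_0 ≅ Z.

H_0 ≅ Z.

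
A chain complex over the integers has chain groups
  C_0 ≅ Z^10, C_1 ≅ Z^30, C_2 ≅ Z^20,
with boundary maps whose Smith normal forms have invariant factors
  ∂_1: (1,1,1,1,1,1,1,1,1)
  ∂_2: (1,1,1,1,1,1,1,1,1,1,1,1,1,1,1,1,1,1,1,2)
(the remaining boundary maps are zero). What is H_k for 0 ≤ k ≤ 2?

H_0: b_0 = 10 − 0 − 9 = 1; torsion from ∂_1 factors > 1: none. So H_0 = Z.
H_1: b_1 = 30 − 9 − 20 = 1; torsion from ∂_2 factors > 1: [2]. So H_1 = Z ⊕ Z/2.
H_2: b_2 = 20 − 20 − 0 = 0; torsion from ∂_3 factors > 1: none. So H_2 = 0.

H_0 = Z,  H_1 = Z ⊕ Z/2,  H_2 = 0.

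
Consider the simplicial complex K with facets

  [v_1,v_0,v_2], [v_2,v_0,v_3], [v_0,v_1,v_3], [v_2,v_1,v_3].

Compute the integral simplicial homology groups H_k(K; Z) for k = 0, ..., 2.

K has 4 vertices, 6 edges, 4 triangles.
rank ∂_0 = 0, rank ∂_1 = 3 ⇒ b_0 = 4 − 0 − 3 = 1; all invariant factors of ∂_1 are 1 so no torsion. So H_0 ≅ Z.
rank ∂_1 = 3, rank ∂_2 = 3 ⇒ b_1 = 6 − 3 − 3 = 0; all invariant factors of ∂_2 are 1 so no torsion. So H_1 ≅ 0.
rank ∂_2 = 3, rank ∂_3 = 0 ⇒ b_2 = 4 − 3 − 0 = 1. So H_2 ≅ Z.

H_0 = Z,  H_1 = 0,  H_2 = Z.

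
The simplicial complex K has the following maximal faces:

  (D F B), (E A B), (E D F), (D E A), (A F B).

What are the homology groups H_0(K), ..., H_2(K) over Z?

H_0 = Z,  H_1 = Z,  H_2 = 0.

K has 5 vertices, 10 edges, 5 triangles.
rank ∂_0 = 0, rank ∂_1 = 4 ⇒ b_0 = 5 − 0 − 4 = 1; all invariant factors of ∂_1 are 1 so no torsion. So H_0 = Z.
rank ∂_1 = 4, rank ∂_2 = 5 ⇒ b_1 = 10 − 4 − 5 = 1; all invariant factors of ∂_2 are 1 so no torsion. So H_1 = Z.
rank ∂_2 = 5, rank ∂_3 = 0 ⇒ b_2 = 5 − 5 − 0 = 0. So H_2 = 0.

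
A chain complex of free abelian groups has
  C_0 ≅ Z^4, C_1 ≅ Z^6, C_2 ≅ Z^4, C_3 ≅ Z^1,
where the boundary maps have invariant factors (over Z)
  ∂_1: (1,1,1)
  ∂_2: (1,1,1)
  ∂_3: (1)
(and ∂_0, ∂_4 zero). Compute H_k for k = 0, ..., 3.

H_0: b_0 = 4 − 0 − 3 = 1; torsion from ∂_1 factors > 1: none. So H_0 ≅ Z.
H_1: b_1 = 6 − 3 − 3 = 0; torsion from ∂_2 factors > 1: none. So H_1 ≅ 0.
H_2: b_2 = 4 − 3 − 1 = 0; torsion from ∂_3 factors > 1: none. So H_2 ≅ 0.
H_3: b_3 = 1 − 1 − 0 = 0; torsion from ∂_4 factors > 1: none. So H_3 ≅ 0.

H_0 ≅ Z,  H_1 = 0,  H_2 = 0,  H_3 = 0.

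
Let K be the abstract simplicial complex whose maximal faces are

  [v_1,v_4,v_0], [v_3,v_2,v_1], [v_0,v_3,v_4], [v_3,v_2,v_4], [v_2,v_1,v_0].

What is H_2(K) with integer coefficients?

H_2 = 0.

K has 5 vertices, 10 edges, 5 triangles.
rank ∂_2 = 5, rank ∂_3 = 0 ⇒ b_2 = 5 − 5 − 0 = 0. So H_2 ≅ 0.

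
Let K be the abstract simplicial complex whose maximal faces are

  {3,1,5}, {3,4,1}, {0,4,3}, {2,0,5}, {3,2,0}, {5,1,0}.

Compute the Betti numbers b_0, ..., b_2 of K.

Order the vertices as 0 < 1 < 2 < 3 < 4 < 5. Listing each simplex with vertices in this order, K has dimension 2 with simplices:

  0-simplices (6): [0], [1], [2], [3], [4], [5]
  1-simplices (12): [0,1], [0,2], [0,3], [0,4], [0,5], [1,3], [1,4], [1,5], [2,3], [2,5], [3,4], [3,5]
  2-simplices (6): [0,1,5], [0,2,3], [0,2,5], [0,3,4], [1,3,4], [1,3,5]

giving chain groups C_0 ≅ Z^6, C_1 ≅ Z^12, C_2 ≅ Z^6.

The boundary map ∂_1: C_1 → C_0 maps an edge to its endpoints' difference, ∂[p,q] = q − p. For instance
  ∂[3,4] = [4] − [3].
This gives a 6×12 integer matrix of rank 5; reducing to Smith normal form yields diagonal entries (1,1,1,1,1).

The boundary map ∂_2: C_2 → C_1 maps a triangle to the signed sum of its edges. For instance
  ∂[1,3,4] = [3,4] − [1,4] + [1,3],
  ∂[0,2,5] = [2,5] − [0,5] + [0,2].
As a 12×6 matrix over Z this has rank 6, with invariant factors (1,1,1,1,1,1).

From H_k ≅ ker(∂_k) / im(∂_{k+1}) we obtain:

  H_0: rank C_0 − rank ∂_1 = 6 − 5 = 1, and the invariant factors of ∂_1 are all 1, so H_0 = Z.
  H_1: rank ker ∂_1 − rank ∂_2 = (12 − 5) − 6 = 1, and the invariant factors of ∂_2 are all 1, so H_1 = Z.
  H_2: rank ker ∂_2 − rank ∂_3 = (6 − 6) − 0 = 0, and there is no ∂_3, so H_2 = 0.

Hence the Betti numbers are b_0 = 1, b_1 = 1, b_2 = 0.

b_0 = 1, b_1 = 1, b_2 = 0.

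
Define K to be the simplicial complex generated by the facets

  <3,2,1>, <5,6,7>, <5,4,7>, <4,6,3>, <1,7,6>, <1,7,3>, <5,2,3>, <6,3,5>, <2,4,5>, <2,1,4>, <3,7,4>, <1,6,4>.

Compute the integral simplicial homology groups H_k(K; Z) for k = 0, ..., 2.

Take the total order 1 < 2 < 3 < 4 < 5 < 6 < 7 on the vertex set. Then K (dimension 2) consists of the simplices:

  0-simplices (7): [1], [2], [3], [4], [5], [6], [7]
  1-simplices (18): [1,2], [1,3], [1,4], [1,6], [1,7], [2,3], [2,4], [2,5], [3,4], [3,5], [3,6], [3,7], [4,5], [4,6], [4,7], [5,6], [5,7], [6,7]
  2-simplices (12): [1,2,3], [1,2,4], [1,3,7], [1,4,6], [1,6,7], [2,3,5], [2,4,5], [3,4,6], [3,4,7], [3,5,6], [4,5,7], [5,6,7]

giving chain groups C_0 ≅ Z^7, C_1 ≅ Z^18, C_2 ≅ Z^12.

The boundary map ∂_1: C_1 → C_0 sends each edge [p,q] (with p < q) to q − p. For instance
  ∂[3,5] = [5] − [3].
The resulting 7×18 matrix has rank 6, and its Smith normal form has invariant factors (1,1,1,1,1,1).

∂_2: C_2 → C_1 maps a triangle to the signed sum of its edges. For instance
  ∂[3,5,6] = [5,6] − [3,6] + [3,5],
  ∂[1,3,7] = [3,7] − [1,7] + [1,3].
The resulting 18×12 matrix has rank 12, and its Smith normal form has invariant factors (1,1,1,1,1,1,1,1,1,1,1,2).

Computing H_k = (kernel of ∂_k) / (image of ∂_{k+1}):

  H_0: rank C_0 − rank ∂_1 = 7 − 6 = 1, and the invariant factors of ∂_1 are all 1, so H_0 = Z.
  H_1: rank ker ∂_1 − rank ∂_2 = (18 − 6) − 12 = 0, and ∂_2 has invariant factor 2 > 1, so H_1 = Z/2.
  H_2: rank ker ∂_2 − rank ∂_3 = (12 − 12) − 0 = 0, and there is no ∂_3, so H_2 = 0.

As a check, the Euler characteristic is 7 − 18 + 12 = 1, which agrees with 1 − 0 + 0 = 1.

H_0 ≅ Z,  H_1 ≅ Z/2,  H_2 = 0.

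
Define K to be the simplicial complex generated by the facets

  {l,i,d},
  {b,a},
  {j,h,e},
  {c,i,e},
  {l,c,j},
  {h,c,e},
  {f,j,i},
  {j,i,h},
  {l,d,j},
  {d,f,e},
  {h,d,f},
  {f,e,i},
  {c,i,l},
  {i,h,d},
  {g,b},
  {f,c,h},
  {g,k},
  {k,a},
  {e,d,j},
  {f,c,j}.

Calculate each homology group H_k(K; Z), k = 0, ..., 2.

H_0 = Z^2,  H_1 = Z^3,  H_2 = Z.

We work with the vertex ordering a < b < c < d < e < f < g < h < i < j < k < l. The simplices of K, each written with vertices in increasing order, are:

  0-simplices (12): a, b, c, d, e, f, g, h, i, j, k, l
  1-simplices (28): ab, ak, bg, ce, cf, ch, ci, cj, cl, de, df, dh, di, dj, dl, ef, eh, ei, ej, fh, fi, fj, gk, hi, hj, ij, il, jl
  2-simplices (16): ceh, cei, cfh, cfj, cil, cjl, def, dej, dfh, dhi, dil, djl, efi, ehj, fij, hij

so the chain groups are C_0 ≅ Z^12, C_1 ≅ Z^28, C_2 ≅ Z^16.

Boundary ∂_1: C_1 → C_0 maps an edge to its endpoints' difference, ∂[p,q] = q − p.
As a 12×28 matrix over Z this has rank 10, with invariant factors (1,1,1,1,1,1,1,1,1,1).

Boundary ∂_2: C_2 → C_1 maps a triangle to the signed sum of its edges. For instance
  ∂cil = il − cl + ci,
  ∂ehj = hj − ej + eh.
The resulting 28×16 matrix has rank 15, and its Smith normal form has invariant factors (1,1,1,1,1,1,1,1,1,1,1,1,1,1,1).

Now H_k = ker ∂_k / im ∂_{k+1}, so:

  H_0: rank C_0 − rank ∂_1 = 12 − 10 = 2, and the invariant factors of ∂_1 are all 1, so H_0 = Z^2.
  H_1: rank ker ∂_1 − rank ∂_2 = (28 − 10) − 15 = 3, and the invariant factors of ∂_2 are all 1, so H_1 = Z^3.
  H_2: rank ker ∂_2 − rank ∂_3 = (16 − 15) − 0 = 1, and there is no ∂_3, so H_2 = Z.

As a check, the Euler characteristic is 12 − 28 + 16 = 0, which agrees with 2 − 3 + 1 = 0.
(K is a triangulation of the disjoint union of the torus T^2 and the circle S^1.)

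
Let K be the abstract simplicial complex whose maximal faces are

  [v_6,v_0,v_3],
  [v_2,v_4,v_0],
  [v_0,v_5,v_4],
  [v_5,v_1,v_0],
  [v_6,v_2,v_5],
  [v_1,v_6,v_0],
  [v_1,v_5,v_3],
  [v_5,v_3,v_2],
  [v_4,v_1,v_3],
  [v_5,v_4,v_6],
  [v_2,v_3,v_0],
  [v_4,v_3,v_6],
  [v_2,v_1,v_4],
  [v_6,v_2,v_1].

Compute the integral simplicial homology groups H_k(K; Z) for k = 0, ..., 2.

K has 7 vertices, 21 edges, 14 triangles.
rank ∂_0 = 0, rank ∂_1 = 6 ⇒ b_0 = 7 − 0 − 6 = 1; all invariant factors of ∂_1 are 1 so no torsion. So H_0 ≅ Z.
rank ∂_1 = 6, rank ∂_2 = 13 ⇒ b_1 = 21 − 6 − 13 = 2; all invariant factors of ∂_2 are 1 so no torsion. So H_1 ≅ Z^2.
rank ∂_2 = 13, rank ∂_3 = 0 ⇒ b_2 = 14 − 13 − 0 = 1. So H_2 ≅ Z.

H_0 = Z,  H_1 = Z^2,  H_2 = Z.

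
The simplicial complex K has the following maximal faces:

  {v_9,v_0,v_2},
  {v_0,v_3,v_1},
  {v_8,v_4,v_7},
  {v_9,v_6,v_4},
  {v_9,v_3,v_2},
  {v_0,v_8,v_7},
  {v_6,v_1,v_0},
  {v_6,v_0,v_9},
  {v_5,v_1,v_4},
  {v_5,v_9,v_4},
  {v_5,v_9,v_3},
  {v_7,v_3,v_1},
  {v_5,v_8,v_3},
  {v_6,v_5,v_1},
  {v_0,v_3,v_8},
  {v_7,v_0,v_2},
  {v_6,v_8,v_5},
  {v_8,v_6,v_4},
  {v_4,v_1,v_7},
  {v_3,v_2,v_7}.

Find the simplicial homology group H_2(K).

Fix the vertex order v_0 < v_1 < v_2 < v_3 < v_4 < v_5 < v_6 < v_7 < v_8 < v_9 and write every simplex with vertices in increasing order. Then dim K = 2 and the simplices of K are:

  0-simplices (10): [v_0], [v_1], [v_2], [v_3], [v_4], [v_5], [v_6], [v_7], [v_8], [v_9]
  1-simplices (30): (30 of them)
  2-simplices (20): (20 of them)

so the chain groups are C_0 ≅ Z^10, C_1 ≅ Z^30, C_2 ≅ Z^20.

Boundary ∂_1: C_1 → C_0 sends each edge [p,q] (with p < q) to q − p.
The resulting 10×30 matrix has rank 9, and its Smith normal form has invariant factors (1,1,1,1,1,1,1,1,1).

∂_2: C_2 → C_1 maps a triangle to the signed sum of its edges. For instance
  ∂[v_0,v_2,v_7] = [v_2,v_7] − [v_0,v_7] + [v_0,v_2],
  ∂[v_0,v_3,v_8] = [v_3,v_8] − [v_0,v_8] + [v_0,v_3].
This gives a 30×20 integer matrix of rank 20; reducing to Smith normal form yields diagonal entries (1,1,1,1,1,1,1,1,1,1,1,1,1,1,1,1,1,1,1,2).

From H_k ≅ ker(∂_k) / im(∂_{k+1}) we obtain:

  H_2: rank ker ∂_2 − rank ∂_3 = (20 − 20) − 0 = 0, and there is no ∂_3, so H_2 ≅ 0.

(K is a triangulation of the Klein bottle.)

H_2 = 0.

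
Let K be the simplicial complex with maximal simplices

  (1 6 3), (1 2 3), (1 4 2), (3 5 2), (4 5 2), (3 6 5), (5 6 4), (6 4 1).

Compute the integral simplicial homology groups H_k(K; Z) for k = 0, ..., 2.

H_0 = Z,  H_1 = 0,  H_2 = Z.

Fix the vertex order 1 < 2 < 3 < 4 < 5 < 6 and write every simplex with vertices in increasing order. Then dim K = 2 and the simplices of K are:

  0-simplices (6): [1], [2], [3], [4], [5], [6]
  1-simplices (12): [1,2], [1,3], [1,4], [1,6], [2,3], [2,4], [2,5], [3,5], [3,6], [4,5], [4,6], [5,6]
  2-simplices (8): [1,2,3], [1,2,4], [1,3,6], [1,4,6], [2,3,5], [2,4,5], [3,5,6], [4,5,6]

so the chain groups are C_0 ≅ Z^6, C_1 ≅ Z^12, C_2 ≅ Z^8.

Boundary ∂_1: C_1 → C_0 is given by ∂[p,q] = [q] − [p].
The resulting 6×12 matrix has rank 5, and its Smith normal form has invariant factors (1,1,1,1,1).

∂_2: C_2 → C_1 acts by ∂[p,q,r] = [q,r] − [p,r] + [p,q]. For instance
  ∂[3,5,6] = [5,6] − [3,6] + [3,5],
  ∂[1,3,6] = [3,6] − [1,6] + [1,3].
This gives a 12×8 integer matrix of rank 7; reducing to Smith normal form yields diagonal entries (1,1,1,1,1,1,1).

From H_k ≅ ker(∂_k) / im(∂_{k+1}) we obtain:

  H_0: rank C_0 − rank ∂_1 = 6 − 5 = 1, and the invariant factors of ∂_1 are all 1, so H_0 ≅ Z.
  H_1: rank ker ∂_1 − rank ∂_2 = (12 − 5) − 7 = 0, and the invariant factors of ∂_2 are all 1, so H_1 ≅ 0.
  H_2: rank ker ∂_2 − rank ∂_3 = (8 − 7) − 0 = 1, and there is no ∂_3, so H_2 ≅ Z.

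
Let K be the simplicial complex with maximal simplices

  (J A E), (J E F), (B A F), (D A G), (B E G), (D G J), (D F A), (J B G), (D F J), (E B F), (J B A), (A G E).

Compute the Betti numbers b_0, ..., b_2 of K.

b_0 = 1, b_1 = 0, b_2 = 0.

We work with the vertex ordering A < B < D < E < F < G < J. The simplices of K, each written with vertices in increasing order, are:

  0-simplices (7): A, B, D, E, F, G, J
  1-simplices (18): AB, AD, AE, AF, AG, AJ, BE, BF, BG, BJ, DF, DG, DJ, EF, EG, EJ, FJ, GJ
  2-simplices (12): ABF, ABJ, ADF, ADG, AEG, AEJ, BEF, BEG, BGJ, DFJ, DGJ, EFJ

giving chain groups C_0 ≅ Z^7, C_1 ≅ Z^18, C_2 ≅ Z^12.

Boundary ∂_1: C_1 → C_0 is given by ∂[p,q] = [q] − [p]. For instance
  ∂EF = F − E.
The 7×18 boundary matrix has rank 6 and Smith normal form diag(1,1,1,1,1,1).

The boundary map ∂_2: C_2 → C_1 sends each 2-simplex [p,q,r] to [q,r] − [p,r] + [p,q]. For instance
  ∂AEJ = EJ − AJ + AE,
  ∂ADG = DG − AG + AD.
As a 18×12 matrix over Z this has rank 12, with invariant factors (1,1,1,1,1,1,1,1,1,1,1,2).

From H_k ≅ ker(∂_k) / im(∂_{k+1}) we obtain:

  H_0: rank C_0 − rank ∂_1 = 7 − 6 = 1, and the invariant factors of ∂_1 are all 1, so H_0 ≅ Z.
  H_1: rank ker ∂_1 − rank ∂_2 = (18 − 6) − 12 = 0, and ∂_2 has invariant factor 2 > 1, so H_1 ≅ Z/2Z.
  H_2: rank ker ∂_2 − rank ∂_3 = (12 − 12) − 0 = 0, and there is no ∂_3, so H_2 ≅ 0.

Hence the Betti numbers are b_0 = 1, b_1 = 0, b_2 = 0.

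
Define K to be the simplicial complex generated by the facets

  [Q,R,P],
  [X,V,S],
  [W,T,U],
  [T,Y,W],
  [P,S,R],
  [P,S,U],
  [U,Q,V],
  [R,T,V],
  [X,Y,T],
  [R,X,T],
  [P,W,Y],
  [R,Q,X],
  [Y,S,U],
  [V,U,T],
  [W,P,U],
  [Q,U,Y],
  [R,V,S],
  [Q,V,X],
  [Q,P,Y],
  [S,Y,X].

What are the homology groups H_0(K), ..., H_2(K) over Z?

H_0 ≅ Z,  H_1 ≅ Z ⊕ Z_2,  H_2 = 0.

K has 10 vertices, 30 edges, 20 triangles.
rank ∂_0 = 0, rank ∂_1 = 9 ⇒ b_0 = 10 − 0 − 9 = 1; all invariant factors of ∂_1 are 1 so no torsion. So H_0 ≅ Z.
rank ∂_1 = 9, rank ∂_2 = 20 ⇒ b_1 = 30 − 9 − 20 = 1; ∂_2 has invariant factor(s) [2] giving torsion. So H_1 ≅ Z ⊕ Z_2.
rank ∂_2 = 20, rank ∂_3 = 0 ⇒ b_2 = 20 − 20 − 0 = 0. So H_2 ≅ 0.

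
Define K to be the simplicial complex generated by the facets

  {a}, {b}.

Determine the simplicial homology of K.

K has 2 vertices.
rank ∂_0 = 0, rank ∂_1 = 0 ⇒ b_0 = 2 − 0 − 0 = 2. So H_0 = Z^2.

H_0 ≅ Z^2.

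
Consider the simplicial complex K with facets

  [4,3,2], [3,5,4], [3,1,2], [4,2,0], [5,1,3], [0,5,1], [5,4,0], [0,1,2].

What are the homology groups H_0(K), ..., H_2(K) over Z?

H_0 = Z,  H_1 = 0,  H_2 = Z.

Take the total order 0 < 1 < 2 < 3 < 4 < 5 on the vertex set. Then K (dimension 2) consists of the simplices:

  0-simplices (6): [0], [1], [2], [3], [4], [5]
  1-simplices (12): [0,1], [0,2], [0,4], [0,5], [1,2], [1,3], [1,5], [2,3], [2,4], [3,4], [3,5], [4,5]
  2-simplices (8): [0,1,2], [0,1,5], [0,2,4], [0,4,5], [1,2,3], [1,3,5], [2,3,4], [3,4,5]

giving chain groups C_0 ≅ Z^6, C_1 ≅ Z^12, C_2 ≅ Z^8.

∂_1: C_1 → C_0 sends each edge [p,q] (with p < q) to q − p. For instance
  ∂[1,5] = [5] − [1].
As a 6×12 matrix over Z this has rank 5, with invariant factors (1,1,1,1,1).

The boundary map ∂_2: C_2 → C_1 maps a triangle to the signed sum of its edges. For instance
  ∂[0,1,5] = [1,5] − [0,5] + [0,1],
  ∂[0,4,5] = [4,5] − [0,5] + [0,4].
As a 12×8 matrix over Z this has rank 7, with invariant factors (1,1,1,1,1,1,1).

Reading off H_k = ker ∂_k / im ∂_{k+1}:

  H_0: rank C_0 − rank ∂_1 = 6 − 5 = 1, and the invariant factors of ∂_1 are all 1, so H_0 ≅ Z.
  H_1: rank ker ∂_1 − rank ∂_2 = (12 − 5) − 7 = 0, and the invariant factors of ∂_2 are all 1, so H_1 ≅ 0.
  H_2: rank ker ∂_2 − rank ∂_3 = (8 − 7) − 0 = 1, and there is no ∂_3, so H_2 ≅ Z.

As a check, the Euler characteristic is 6 − 12 + 8 = 2, which agrees with 1 − 0 + 1 = 2.
(K is a triangulation of the 2-sphere S^2.)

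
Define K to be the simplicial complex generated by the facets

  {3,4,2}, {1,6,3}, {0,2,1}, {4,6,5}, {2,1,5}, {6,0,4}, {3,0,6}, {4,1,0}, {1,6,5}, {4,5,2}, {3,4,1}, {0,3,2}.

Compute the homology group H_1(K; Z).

Order the vertices as 0 < 1 < 2 < 3 < 4 < 5 < 6. Listing each simplex with vertices in this order, K has dimension 2 with simplices:

  0-simplices (7): [0], [1], [2], [3], [4], [5], [6]
  1-simplices (18): [0,1], [0,2], [0,3], [0,4], [0,6], [1,2], [1,3], [1,4], [1,5], [1,6], [2,3], [2,4], [2,5], [3,4], [3,6], [4,5], [4,6], [5,6]
  2-simplices (12): [0,1,2], [0,1,4], [0,2,3], [0,3,6], [0,4,6], [1,2,5], [1,3,4], [1,3,6], [1,5,6], [2,3,4], [2,4,5], [4,5,6]

Hence C_0 ≅ Z^7, C_1 ≅ Z^18, C_2 ≅ Z^12.

∂_1: C_1 → C_0 is given by ∂[p,q] = [q] − [p].
As a 7×18 matrix over Z this has rank 6, with invariant factors (1,1,1,1,1,1).

Boundary ∂_2: C_2 → C_1 maps a triangle to the signed sum of its edges. For instance
  ∂[0,1,2] = [1,2] − [0,2] + [0,1],
  ∂[4,5,6] = [5,6] − [4,6] + [4,5].
The resulting 18×12 matrix has rank 12, and its Smith normal form has invariant factors (1,1,1,1,1,1,1,1,1,1,1,2).

Computing H_k = (kernel of ∂_k) / (image of ∂_{k+1}):

  H_1: rank ker ∂_1 − rank ∂_2 = (18 − 6) − 12 = 0, and ∂_2 has invariant factor 2 > 1, so H_1 = Z/2.

H_1 ≅ Z/2.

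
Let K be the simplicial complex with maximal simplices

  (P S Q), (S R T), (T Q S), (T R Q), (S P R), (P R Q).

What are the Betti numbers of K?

b_0 = 1, b_1 = 0, b_2 = 1.

Fix the vertex order P < Q < R < S < T and write every simplex with vertices in increasing order. Then dim K = 2 and the simplices of K are:

  0-simplices (5): P, Q, R, S, T
  1-simplices (9): PQ, PR, PS, QR, QS, QT, RS, RT, ST
  2-simplices (6): PQR, PQS, PRS, QRT, QST, RST

Hence C_0 ≅ Z^5, C_1 ≅ Z^9, C_2 ≅ Z^6.

Boundary ∂_1: C_1 → C_0 maps an edge to its endpoints' difference, ∂[p,q] = q − p. For instance
  ∂QT = T − Q.
The resulting 5×9 matrix has rank 4, and its Smith normal form has invariant factors (1,1,1,1).

Boundary ∂_2: C_2 → C_1 maps a triangle to the signed sum of its edges. For instance
  ∂QST = ST − QT + QS,
  ∂QRT = RT − QT + QR.
As a 9×6 matrix over Z this has rank 5, with invariant factors (1,1,1,1,1).

Now H_k = ker ∂_k / im ∂_{k+1}, so:

  H_0: rank C_0 − rank ∂_1 = 5 − 4 = 1, and the invariant factors of ∂_1 are all 1, so H_0 = Z.
  H_1: rank ker ∂_1 − rank ∂_2 = (9 − 4) − 5 = 0, and the invariant factors of ∂_2 are all 1, so H_1 = 0.
  H_2: rank ker ∂_2 − rank ∂_3 = (6 − 5) − 0 = 1, and there is no ∂_3, so H_2 = Z.

Hence the Betti numbers are b_0 = 1, b_1 = 0, b_2 = 1.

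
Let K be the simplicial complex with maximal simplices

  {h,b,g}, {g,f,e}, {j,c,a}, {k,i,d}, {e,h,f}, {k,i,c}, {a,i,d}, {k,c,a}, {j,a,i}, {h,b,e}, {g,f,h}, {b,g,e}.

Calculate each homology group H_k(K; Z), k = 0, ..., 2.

H_0 = Z^2,  H_1 = Z,  H_2 = Z.

K has 11 vertices, 21 edges, 12 triangles.
rank ∂_0 = 0, rank ∂_1 = 9 ⇒ b_0 = 11 − 0 − 9 = 2; all invariant factors of ∂_1 are 1 so no torsion. So H_0 ≅ Z^2.
rank ∂_1 = 9, rank ∂_2 = 11 ⇒ b_1 = 21 − 9 − 11 = 1; all invariant factors of ∂_2 are 1 so no torsion. So H_1 ≅ Z.
rank ∂_2 = 11, rank ∂_3 = 0 ⇒ b_2 = 12 − 11 − 0 = 1. So H_2 ≅ Z.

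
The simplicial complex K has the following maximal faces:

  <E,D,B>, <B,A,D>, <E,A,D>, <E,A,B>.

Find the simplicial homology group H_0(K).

Fix the vertex order A < B < D < E and write every simplex with vertices in increasing order. Then dim K = 2 and the simplices of K are:

  0-simplices (4): A, B, D, E
  1-simplices (6): AB, AD, AE, BD, BE, DE
  2-simplices (4): ABD, ABE, ADE, BDE

Hence C_0 ≅ Z^4, C_1 ≅ Z^6, C_2 ≅ Z^4.

Boundary ∂_1: C_1 → C_0 maps an edge to its endpoints' difference, ∂[p,q] = q − p.
The 4×6 boundary matrix has rank 3 and Smith normal form diag(1,1,1).

The boundary map ∂_2: C_2 → C_1 acts by ∂[p,q,r] = [q,r] − [p,r] + [p,q]. For instance
  ∂ABE = BE − AE + AB,
  ∂ABD = BD − AD + AB.
The resulting 6×4 matrix has rank 3, and its Smith normal form has invariant factors (1,1,1).

Computing H_k = (kernel of ∂_k) / (image of ∂_{k+1}):

  H_0: rank C_0 − rank ∂_1 = 4 − 3 = 1, and the invariant factors of ∂_1 are all 1, so H_0 = Z.

(K is a triangulation of the 2-sphere S^2.)

H_0 ≅ Z.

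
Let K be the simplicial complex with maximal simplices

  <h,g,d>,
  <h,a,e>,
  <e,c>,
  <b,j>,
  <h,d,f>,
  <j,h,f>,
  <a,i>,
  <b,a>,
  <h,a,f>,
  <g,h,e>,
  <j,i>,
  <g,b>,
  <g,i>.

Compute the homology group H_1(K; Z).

H_1 = Z^4.

Order the vertices as a < b < c < d < e < f < g < h < i < j. Listing each simplex with vertices in this order, K has dimension 2 with simplices:

  0-simplices (10): a, b, c, d, e, f, g, h, i, j
  1-simplices (19): ab, ae, af, ah, ai, bg, bj, ce, df, dg, dh, eg, eh, fh, fj, gh, gi, hj, ij
  2-simplices (6): aeh, afh, dfh, dgh, egh, fhj

so the chain groups are C_0 ≅ Z^10, C_1 ≅ Z^19, C_2 ≅ Z^6.

Boundary ∂_1: C_1 → C_0 sends each edge [p,q] (with p < q) to q − p.
The resulting 10×19 matrix has rank 9, and its Smith normal form has invariant factors (1,1,1,1,1,1,1,1,1).

∂_2: C_2 → C_1 acts by ∂[p,q,r] = [q,r] − [p,r] + [p,q]. For instance
  ∂aeh = eh − ah + ae,
  ∂afh = fh − ah + af.
The resulting 19×6 matrix has rank 6, and its Smith normal form has invariant factors (1,1,1,1,1,1).

From H_k ≅ ker(∂_k) / im(∂_{k+1}) we obtain:

  H_1: rank ker ∂_1 − rank ∂_2 = (19 − 9) − 6 = 4, and the invariant factors of ∂_2 are all 1, so H_1 = Z^4.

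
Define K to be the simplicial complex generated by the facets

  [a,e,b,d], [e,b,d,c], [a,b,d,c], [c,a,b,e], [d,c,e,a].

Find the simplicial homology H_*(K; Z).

H_0 = Z,  H_1 = 0,  H_2 = 0,  H_3 = Z.

Order the vertices as a < b < c < d < e. Listing each simplex with vertices in this order, K has dimension 3 with simplices:

  0-simplices (5): a, b, c, d, e
  1-simplices (10): ab, ac, ad, ae, bc, bd, be, cd, ce, de
  2-simplices (10): abc, abd, abe, acd, ace, ade, bcd, bce, bde, cde
  3-simplices (5): abcd, abce, abde, acde, bcde

so the chain groups are C_0 ≅ Z^5, C_1 ≅ Z^10, C_2 ≅ Z^10, C_3 ≅ Z^5.

∂_1: C_1 → C_0 sends each edge [p,q] (with p < q) to q − p.
As a 5×10 matrix over Z this has rank 4, with invariant factors (1,1,1,1).

Boundary ∂_2: C_2 → C_1 maps a triangle to the signed sum of its edges. For instance
  ∂abc = bc − ac + ab,
  ∂bde = de − be + bd.
The 10×10 boundary matrix has rank 6 and Smith normal form diag(1,1,1,1,1,1).

∂_3: C_3 → C_2 sends each 3-simplex σ to the alternating sum Σ_i (−1)^i (σ with its i-th vertex removed). For instance
  ∂abde = bde − ade + abe − abd,
  ∂abcd = bcd − acd + abd − abc.
As a 10×5 matrix over Z this has rank 4, with invariant factors (1,1,1,1).

Reading off H_k = ker ∂_k / im ∂_{k+1}:

  H_0: rank C_0 − rank ∂_1 = 5 − 4 = 1, and the invariant factors of ∂_1 are all 1, so H_0 ≅ Z.
  H_1: rank ker ∂_1 − rank ∂_2 = (10 − 4) − 6 = 0, and the invariant factors of ∂_2 are all 1, so H_1 ≅ 0.
  H_2: rank ker ∂_2 − rank ∂_3 = (10 − 6) − 4 = 0, and the invariant factors of ∂_3 are all 1, so H_2 ≅ 0.
  H_3: rank ker ∂_3 − rank ∂_4 = (5 − 4) − 0 = 1, and there is no ∂_4, so H_3 ≅ Z.

(K is a triangulation of the 3-sphere S^3.)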